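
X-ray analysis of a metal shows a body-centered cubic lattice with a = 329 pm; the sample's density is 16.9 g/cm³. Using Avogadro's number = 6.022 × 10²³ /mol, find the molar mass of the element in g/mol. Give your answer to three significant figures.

181 g/mol

A BCC cell has Z = 2 atoms; a = 3.290 × 10^-8 cm.
M = ρ·N_A·a³/Z = 16.9 × 6.022 × 10²³ × 3.561 × 10^-23 / 2 = 181 g/mol.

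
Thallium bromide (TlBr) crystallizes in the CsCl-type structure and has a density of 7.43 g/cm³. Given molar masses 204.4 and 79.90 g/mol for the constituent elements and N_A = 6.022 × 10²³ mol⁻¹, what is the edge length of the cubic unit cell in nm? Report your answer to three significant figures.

M(TlBr) = 284.3 g/mol; Z = 1 formula unit per cell.
a³ = Z·M/(N_A·ρ) = 1 × 284.3 / (6.022 × 10²³ × 7.43) = 6.354 × 10^-23 cm³, so a = 3.990 × 10^-8 cm = 0.399 nm.

0.399 nm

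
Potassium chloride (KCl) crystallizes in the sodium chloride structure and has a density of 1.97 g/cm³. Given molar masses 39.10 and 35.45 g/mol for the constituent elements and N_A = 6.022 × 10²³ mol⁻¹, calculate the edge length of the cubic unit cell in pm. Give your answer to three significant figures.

631 pm

M(KCl) = 74.55 g/mol; Z = 4 formula units per cell.
a³ = Z·M/(N_A·ρ) = 4 × 74.55 / (6.022 × 10²³ × 1.97) = 2.514 × 10^-22 cm³, so a = 6.311 × 10^-8 cm = 631 pm.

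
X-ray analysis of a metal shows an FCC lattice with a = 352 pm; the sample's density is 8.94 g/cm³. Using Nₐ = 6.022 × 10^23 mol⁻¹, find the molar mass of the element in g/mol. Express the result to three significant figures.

An FCC cell has Z = 4 atoms; a = 3.520 × 10^-8 cm.
M = ρ·N_A·a³/Z = 8.94 × 6.022 × 10²³ × 4.361 × 10^-23 / 4 = 58.7 g/mol.

58.7 g/mol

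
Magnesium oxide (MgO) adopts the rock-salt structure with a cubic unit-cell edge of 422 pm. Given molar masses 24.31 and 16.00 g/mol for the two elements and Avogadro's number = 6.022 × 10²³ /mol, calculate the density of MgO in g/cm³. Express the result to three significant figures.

3.56 g/cm³

The rock-salt structure contains Z = 4 formula units per cell; M(MgO) = 24.31 + 16.00 = 40.31 g/mol.
a³ = (4.220 × 10^-8 cm)³ = 7.515 × 10^-23 cm³.
ρ = 4 × 40.31 / (6.022 × 10²³ × 7.515 × 10^-23) = 3.563 g/cm³.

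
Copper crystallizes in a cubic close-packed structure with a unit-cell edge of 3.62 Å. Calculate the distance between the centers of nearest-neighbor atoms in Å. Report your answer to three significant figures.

2.56 Å

In an FCC structure, atoms touch along the face diagonal, so √2·a = 4r; the nearest-neighbor distance equals 2r = 0.7071·a.
d = 0.7071 × 3.62 = 2.56 Å.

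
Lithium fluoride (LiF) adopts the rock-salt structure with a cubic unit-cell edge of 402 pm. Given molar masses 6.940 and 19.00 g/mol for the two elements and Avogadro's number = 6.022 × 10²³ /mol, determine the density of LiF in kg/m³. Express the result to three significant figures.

2650 kg/m³

The rock-salt structure contains Z = 4 formula units per cell; M(LiF) = 6.940 + 19.00 = 25.94 g/mol.
a³ = (4.020 × 10^-8 cm)³ = 6.496 × 10^-23 cm³.
ρ = 4 × 25.94 / (6.022 × 10²³ × 6.496 × 10^-23) = 2.652 g/cm³ = 2650 kg/m³.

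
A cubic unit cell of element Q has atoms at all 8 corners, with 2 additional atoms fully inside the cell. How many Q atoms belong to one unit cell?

Corner atoms are shared by 8 cells (1/8 each), interior atoms are unshared.
Net atoms = 8 × 1/8 + 2 = 1 + 2 = 3.

3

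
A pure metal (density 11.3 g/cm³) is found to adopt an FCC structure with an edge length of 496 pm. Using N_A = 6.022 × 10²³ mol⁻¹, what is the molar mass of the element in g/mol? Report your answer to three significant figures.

An FCC cell has Z = 4 atoms; a = 4.960 × 10^-8 cm.
M = ρ·N_A·a³/Z = 11.3 × 6.022 × 10²³ × 1.220 × 10^-22 / 4 = 208 g/mol.

208 g/mol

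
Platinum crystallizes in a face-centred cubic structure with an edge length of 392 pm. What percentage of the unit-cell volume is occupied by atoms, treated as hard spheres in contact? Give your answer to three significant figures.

74.0%

In an FCC lattice atoms touch along the face diagonal, so √2·a = 4r, so r = 0.3536a = 138.6 pm.
Packing fraction = Z·(4/3)πr³ / a³ = 4 × (4/3)π × (138.6)³ / (392)³ = 0.7405 = 74.0%.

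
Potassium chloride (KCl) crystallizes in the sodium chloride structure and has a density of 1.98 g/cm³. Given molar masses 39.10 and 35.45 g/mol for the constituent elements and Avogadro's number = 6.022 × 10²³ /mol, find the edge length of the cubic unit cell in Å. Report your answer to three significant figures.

M(KCl) = 74.55 g/mol; Z = 4 formula units per cell.
a³ = Z·M/(N_A·ρ) = 4 × 74.55 / (6.022 × 10²³ × 1.98) = 2.501 × 10^-22 cm³, so a = 6.300 × 10^-8 cm = 6.30 Å.

6.30 Å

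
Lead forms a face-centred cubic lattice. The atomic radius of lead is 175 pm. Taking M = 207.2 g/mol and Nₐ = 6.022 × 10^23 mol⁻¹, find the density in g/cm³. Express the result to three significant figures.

In an FCC lattice, atoms touch along the face diagonal, so √2·a = 4r, giving a = 495.0 pm = 4.950 × 10^-8 cm.
With Z = 4, ρ = Z·M/(N_A·a³) = 4 × 207.2 / (6.022 × 10²³ × 1.213 × 10^-22) = 11.35 g/cm³.

11.3 g/cm³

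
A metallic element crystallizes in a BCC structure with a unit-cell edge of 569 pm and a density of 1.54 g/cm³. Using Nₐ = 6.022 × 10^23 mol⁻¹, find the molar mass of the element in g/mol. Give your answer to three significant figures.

85.4 g/mol

A BCC cell has Z = 2 atoms; a = 5.690 × 10^-8 cm.
M = ρ·N_A·a³/Z = 1.54 × 6.022 × 10²³ × 1.842 × 10^-22 / 2 = 85.4 g/mol.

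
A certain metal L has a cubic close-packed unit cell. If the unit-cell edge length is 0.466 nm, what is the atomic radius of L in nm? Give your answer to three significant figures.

0.165 nm

In an FCC lattice, atoms touch along the face diagonal, so √2·a = 4r.
r = √2·a/4 = 1.4142 × 0.466 / 4 = 0.165 nm.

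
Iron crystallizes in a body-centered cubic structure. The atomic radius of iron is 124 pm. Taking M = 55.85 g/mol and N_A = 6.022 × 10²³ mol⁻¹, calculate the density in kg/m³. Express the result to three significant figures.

In a BCC lattice, atoms touch along the body diagonal, so √3·a = 4r, giving a = 286.4 pm = 2.864 × 10^-8 cm.
With Z = 2, ρ = Z·M/(N_A·a³) = 2 × 55.85 / (6.022 × 10²³ × 2.348 × 10^-23) = 7.899 g/cm³ = 7900 kg/m³.

7900 kg/m³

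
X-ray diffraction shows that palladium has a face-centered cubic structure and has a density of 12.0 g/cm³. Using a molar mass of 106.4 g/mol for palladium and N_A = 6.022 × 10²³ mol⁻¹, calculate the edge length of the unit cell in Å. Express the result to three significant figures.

With Z = 4 atoms per FCC cell, a³ = Z·M/(N_A·ρ) = 4 × 106.4 / (6.022 × 10²³ × 12.00 g/cm³) = 5.890 × 10^-23 cm³.
a = (5.890 × 10^-23)^(1/3) = 3.891 × 10^-8 cm = 3.89 Å.

3.89 Å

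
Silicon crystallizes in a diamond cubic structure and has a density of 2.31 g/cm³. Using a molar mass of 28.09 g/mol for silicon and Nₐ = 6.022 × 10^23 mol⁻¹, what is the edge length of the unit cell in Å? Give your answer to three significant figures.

5.45 Å

With Z = 8 atoms per diamond cubic cell, a³ = Z·M/(N_A·ρ) = 8 × 28.09 / (6.022 × 10²³ × 2.310 g/cm³) = 1.615 × 10^-22 cm³.
a = (1.615 × 10^-22)^(1/3) = 5.446 × 10^-8 cm = 5.45 Å.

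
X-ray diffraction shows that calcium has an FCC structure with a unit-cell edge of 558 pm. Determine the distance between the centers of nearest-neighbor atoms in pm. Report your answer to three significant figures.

In an FCC structure, atoms touch along the face diagonal, so √2·a = 4r; the nearest-neighbor distance equals 2r = 0.7071·a.
d = 0.7071 × 558 = 395 pm.

395 pm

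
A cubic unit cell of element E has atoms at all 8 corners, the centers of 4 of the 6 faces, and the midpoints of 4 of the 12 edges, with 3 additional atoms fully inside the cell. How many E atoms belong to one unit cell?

7

Corner atoms are shared by 8 cells (1/8 each), face atoms by 2 (1/2 each), edge atoms by 4 (1/4 each), interior atoms are unshared.
Net atoms = 8 × 1/8 + 4 × 1/2 + 4 × 1/4 + 3 = 1 + 2 + 1 + 3 = 7.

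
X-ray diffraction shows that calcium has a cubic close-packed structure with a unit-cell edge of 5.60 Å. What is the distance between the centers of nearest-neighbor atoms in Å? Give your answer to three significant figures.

3.96 Å

In an FCC structure, atoms touch along the face diagonal, so √2·a = 4r; the nearest-neighbor distance equals 2r = 0.7071·a.
d = 0.7071 × 5.60 = 3.96 Å.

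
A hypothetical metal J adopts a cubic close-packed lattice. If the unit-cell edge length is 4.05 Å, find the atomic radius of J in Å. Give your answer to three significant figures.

In an FCC lattice, atoms touch along the face diagonal, so √2·a = 4r.
r = √2·a/4 = 1.4142 × 4.05 / 4 = 1.43 Å.

1.43 Å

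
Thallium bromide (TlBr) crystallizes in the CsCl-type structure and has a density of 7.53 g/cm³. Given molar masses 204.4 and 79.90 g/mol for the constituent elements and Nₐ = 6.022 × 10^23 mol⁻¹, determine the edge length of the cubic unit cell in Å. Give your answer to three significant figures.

M(TlBr) = 284.3 g/mol; Z = 1 formula unit per cell.
a³ = Z·M/(N_A·ρ) = 1 × 284.3 / (6.022 × 10²³ × 7.53) = 6.270 × 10^-23 cm³, so a = 3.973 × 10^-8 cm = 3.97 Å.

3.97 Å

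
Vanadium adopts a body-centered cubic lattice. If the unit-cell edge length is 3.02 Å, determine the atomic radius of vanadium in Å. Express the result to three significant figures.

In a BCC lattice, atoms touch along the body diagonal, so √3·a = 4r.
r = √3·a/4 = 1.7321 × 3.02 / 4 = 1.31 Å.

1.31 Å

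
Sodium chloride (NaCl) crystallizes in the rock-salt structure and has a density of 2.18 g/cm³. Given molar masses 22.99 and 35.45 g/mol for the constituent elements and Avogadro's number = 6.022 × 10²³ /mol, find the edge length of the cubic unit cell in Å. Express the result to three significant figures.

M(NaCl) = 58.44 g/mol; Z = 4 formula units per cell.
a³ = Z·M/(N_A·ρ) = 4 × 58.44 / (6.022 × 10²³ × 2.18) = 1.781 × 10^-22 cm³, so a = 5.626 × 10^-8 cm = 5.63 Å.

5.63 Å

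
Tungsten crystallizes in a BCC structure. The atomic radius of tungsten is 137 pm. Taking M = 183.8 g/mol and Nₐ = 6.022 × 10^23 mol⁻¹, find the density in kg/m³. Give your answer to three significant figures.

19300 kg/m³

In a BCC lattice, atoms touch along the body diagonal, so √3·a = 4r, giving a = 316.4 pm = 3.164 × 10^-8 cm.
With Z = 2, ρ = Z·M/(N_A·a³) = 2 × 183.8 / (6.022 × 10²³ × 3.167 × 10^-23) = 19.27 g/cm³ = 19300 kg/m³.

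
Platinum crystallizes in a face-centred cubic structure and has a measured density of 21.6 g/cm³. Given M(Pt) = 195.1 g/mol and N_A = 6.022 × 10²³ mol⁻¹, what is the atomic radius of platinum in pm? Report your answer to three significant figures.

For an FCC cell (Z = 4), a³ = Z·M/(N_A·ρ) = 4 × 195.1 / (6.022 × 10²³ × 21.60) = 6.000 × 10^-23 cm³, so a = 3.915 × 10^-8 cm = 391.5 pm.
Atoms touch along the face diagonal, so √2·a = 4r, so r = 0.3536 × a = 138 pm.

138 pm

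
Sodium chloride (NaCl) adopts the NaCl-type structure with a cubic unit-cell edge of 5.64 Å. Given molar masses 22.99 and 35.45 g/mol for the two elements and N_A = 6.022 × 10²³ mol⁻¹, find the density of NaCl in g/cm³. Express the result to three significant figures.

2.16 g/cm³

The NaCl-type structure contains Z = 4 formula units per cell; M(NaCl) = 22.99 + 35.45 = 58.44 g/mol.
a³ = (5.640 × 10^-8 cm)³ = 1.794 × 10^-22 cm³.
ρ = 4 × 58.44 / (6.022 × 10²³ × 1.794 × 10^-22) = 2.164 g/cm³.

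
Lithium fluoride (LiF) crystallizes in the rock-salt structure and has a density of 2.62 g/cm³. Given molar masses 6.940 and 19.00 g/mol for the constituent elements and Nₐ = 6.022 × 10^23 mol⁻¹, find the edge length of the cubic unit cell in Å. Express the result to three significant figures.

4.04 Å

M(LiF) = 25.94 g/mol; Z = 4 formula units per cell.
a³ = Z·M/(N_A·ρ) = 4 × 25.94 / (6.022 × 10²³ × 2.62) = 6.576 × 10^-23 cm³, so a = 4.036 × 10^-8 cm = 4.04 Å.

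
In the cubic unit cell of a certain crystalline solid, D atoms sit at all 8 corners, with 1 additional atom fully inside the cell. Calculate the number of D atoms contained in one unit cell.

Corner atoms are shared by 8 cells (1/8 each), interior atoms are unshared.
Net atoms = 8 × 1/8 + 1 = 1 + 1 = 2.

2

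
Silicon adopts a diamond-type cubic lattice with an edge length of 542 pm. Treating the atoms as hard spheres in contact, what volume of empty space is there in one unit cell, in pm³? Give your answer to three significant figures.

1.05 × 10^8 pm³

In a diamond cubic lattice nearest neighbors lie along the body diagonal with √3·a = 8r, so r = 0.2165a = 117.3 pm.
V_cell = a³ = 1.592 × 10^8 pm³; V_atoms = 8 × (4/3)πr³ = 5.415 × 10^7 pm³.
Empty space = 1.592 × 10^8 − 5.415 × 10^7 = 1.05 × 10^8 pm³.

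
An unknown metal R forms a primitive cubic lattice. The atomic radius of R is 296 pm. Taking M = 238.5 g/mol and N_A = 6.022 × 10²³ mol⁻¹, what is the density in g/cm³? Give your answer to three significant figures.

1.91 g/cm³

In a simple cubic lattice, atoms touch along the cell edge, so a = 2r, giving a = 592.0 pm = 5.920 × 10^-8 cm.
With Z = 1, ρ = Z·M/(N_A·a³) = 1 × 238.5 / (6.022 × 10²³ × 2.075 × 10^-22) = 1.909 g/cm³.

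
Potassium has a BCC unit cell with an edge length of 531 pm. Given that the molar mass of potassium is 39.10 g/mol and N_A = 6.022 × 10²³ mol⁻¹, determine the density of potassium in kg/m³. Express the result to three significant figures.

867 kg/m³

A BCC unit cell contains Z = 2 atoms.
Cell volume: a³ = (531 pm)³ = (5.310 × 10^-8 cm)³ = 1.497 × 10^-22 cm³.
ρ = Z·M/(N_A·a³) = 2 × 39.10 / (6.022 × 10²³ × 1.497 × 10^-22) = 0.8673 g/cm³ = 867 kg/m³.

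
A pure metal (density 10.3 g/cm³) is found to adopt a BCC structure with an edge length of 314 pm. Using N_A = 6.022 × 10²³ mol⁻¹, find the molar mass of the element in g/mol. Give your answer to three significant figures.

A BCC cell has Z = 2 atoms; a = 3.140 × 10^-8 cm.
M = ρ·N_A·a³/Z = 10.3 × 6.022 × 10²³ × 3.096 × 10^-23 / 2 = 96.0 g/mol.

96.0 g/mol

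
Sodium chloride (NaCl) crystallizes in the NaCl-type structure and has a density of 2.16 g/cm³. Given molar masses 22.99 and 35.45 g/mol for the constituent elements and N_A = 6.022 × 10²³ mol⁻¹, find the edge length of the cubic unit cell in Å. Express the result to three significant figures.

5.64 Å

M(NaCl) = 58.44 g/mol; Z = 4 formula units per cell.
a³ = Z·M/(N_A·ρ) = 4 × 58.44 / (6.022 × 10²³ × 2.16) = 1.797 × 10^-22 cm³, so a = 5.643 × 10^-8 cm = 5.64 Å.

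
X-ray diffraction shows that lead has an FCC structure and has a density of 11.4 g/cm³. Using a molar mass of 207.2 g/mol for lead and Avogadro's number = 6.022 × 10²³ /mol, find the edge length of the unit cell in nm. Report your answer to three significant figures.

With Z = 4 atoms per FCC cell, a³ = Z·M/(N_A·ρ) = 4 × 207.2 / (6.022 × 10²³ × 11.40 g/cm³) = 1.207 × 10^-22 cm³.
a = (1.207 × 10^-22)^(1/3) = 4.942 × 10^-8 cm = 0.494 nm.

0.494 nm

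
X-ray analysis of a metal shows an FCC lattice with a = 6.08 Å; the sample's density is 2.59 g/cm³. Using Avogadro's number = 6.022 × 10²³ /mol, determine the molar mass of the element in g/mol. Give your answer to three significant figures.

An FCC cell has Z = 4 atoms; a = 6.080 × 10^-8 cm.
M = ρ·N_A·a³/Z = 2.59 × 6.022 × 10²³ × 2.248 × 10^-22 / 4 = 87.6 g/mol.

87.6 g/mol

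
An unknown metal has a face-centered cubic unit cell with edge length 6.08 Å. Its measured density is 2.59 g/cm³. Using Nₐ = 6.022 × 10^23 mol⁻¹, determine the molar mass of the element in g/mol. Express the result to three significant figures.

An FCC cell has Z = 4 atoms; a = 6.080 × 10^-8 cm.
M = ρ·N_A·a³/Z = 2.59 × 6.022 × 10²³ × 2.248 × 10^-22 / 4 = 87.6 g/mol.

87.6 g/mol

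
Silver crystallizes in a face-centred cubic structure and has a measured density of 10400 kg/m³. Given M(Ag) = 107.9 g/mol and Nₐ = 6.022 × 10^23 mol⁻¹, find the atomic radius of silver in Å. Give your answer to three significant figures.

For an FCC cell (Z = 4), a³ = Z·M/(N_A·ρ) = 4 × 107.9 / (6.022 × 10²³ × 10.40) = 6.891 × 10^-23 cm³, so a = 4.100 × 10^-8 cm = 4.100 Å.
Atoms touch along the face diagonal, so √2·a = 4r, so r = 0.3536 × a = 1.45 Å.

1.45 Å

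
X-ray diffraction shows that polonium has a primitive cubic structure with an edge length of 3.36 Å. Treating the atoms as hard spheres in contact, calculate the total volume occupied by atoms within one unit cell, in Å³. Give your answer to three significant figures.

19.9 Å³

In a simple cubic lattice atoms touch along the cell edge, so a = 2r, so r = 0.5000a = 1.680 Å.
V_atoms = Z × (4/3)πr³ = 1 × (4/3)π × (1.680)³ = 19.9 Å³.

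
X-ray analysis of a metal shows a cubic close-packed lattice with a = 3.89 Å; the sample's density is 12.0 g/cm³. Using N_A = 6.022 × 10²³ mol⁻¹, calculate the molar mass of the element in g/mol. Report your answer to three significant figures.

106 g/mol

An FCC cell has Z = 4 atoms; a = 3.890 × 10^-8 cm.
M = ρ·N_A·a³/Z = 12.0 × 6.022 × 10²³ × 5.886 × 10^-23 / 4 = 106 g/mol.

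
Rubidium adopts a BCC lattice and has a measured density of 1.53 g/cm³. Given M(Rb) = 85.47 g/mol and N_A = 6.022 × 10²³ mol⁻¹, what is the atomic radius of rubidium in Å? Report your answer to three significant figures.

2.47 Å

For a BCC cell (Z = 2), a³ = Z·M/(N_A·ρ) = 2 × 85.47 / (6.022 × 10²³ × 1.530) = 1.855 × 10^-22 cm³, so a = 5.703 × 10^-8 cm = 5.703 Å.
Atoms touch along the body diagonal, so √3·a = 4r, so r = 0.4330 × a = 2.47 Å.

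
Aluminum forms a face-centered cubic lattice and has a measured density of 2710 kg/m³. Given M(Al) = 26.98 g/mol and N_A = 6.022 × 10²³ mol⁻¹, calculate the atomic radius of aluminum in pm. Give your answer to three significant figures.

For an FCC cell (Z = 4), a³ = Z·M/(N_A·ρ) = 4 × 26.98 / (6.022 × 10²³ × 2.710) = 6.613 × 10^-23 cm³, so a = 4.044 × 10^-8 cm = 404.4 pm.
Atoms touch along the face diagonal, so √2·a = 4r, so r = 0.3536 × a = 143 pm.

143 pm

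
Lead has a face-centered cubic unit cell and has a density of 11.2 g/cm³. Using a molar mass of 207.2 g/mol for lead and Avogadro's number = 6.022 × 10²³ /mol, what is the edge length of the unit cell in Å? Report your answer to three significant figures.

With Z = 4 atoms per FCC cell, a³ = Z·M/(N_A·ρ) = 4 × 207.2 / (6.022 × 10²³ × 11.20 g/cm³) = 1.229 × 10^-22 cm³.
a = (1.229 × 10^-22)^(1/3) = 4.972 × 10^-8 cm = 4.97 Å.

4.97 Å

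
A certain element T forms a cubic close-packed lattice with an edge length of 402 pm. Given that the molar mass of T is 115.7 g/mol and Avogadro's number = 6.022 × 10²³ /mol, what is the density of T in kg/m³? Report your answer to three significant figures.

11800 kg/m³

An FCC unit cell contains Z = 4 atoms.
Cell volume: a³ = (402 pm)³ = (4.020 × 10^-8 cm)³ = 6.496 × 10^-23 cm³.
ρ = Z·M/(N_A·a³) = 4 × 115.7 / (6.022 × 10²³ × 6.496 × 10^-23) = 11.83 g/cm³ = 11800 kg/m³.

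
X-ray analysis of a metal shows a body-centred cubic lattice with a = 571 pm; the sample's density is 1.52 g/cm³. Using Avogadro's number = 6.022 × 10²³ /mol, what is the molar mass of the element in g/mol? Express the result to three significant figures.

85.2 g/mol

A BCC cell has Z = 2 atoms; a = 5.710 × 10^-8 cm.
M = ρ·N_A·a³/Z = 1.52 × 6.022 × 10²³ × 1.862 × 10^-22 / 2 = 85.2 g/mol.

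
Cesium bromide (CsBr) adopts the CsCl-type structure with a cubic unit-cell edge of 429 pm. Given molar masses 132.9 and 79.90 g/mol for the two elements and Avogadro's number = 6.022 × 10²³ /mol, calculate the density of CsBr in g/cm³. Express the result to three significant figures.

4.48 g/cm³

The CsCl-type structure contains Z = 1 formula unit per cell; M(CsBr) = 132.9 + 79.90 = 212.8 g/mol.
a³ = (4.290 × 10^-8 cm)³ = 7.895 × 10^-23 cm³.
ρ = 1 × 212.8 / (6.022 × 10²³ × 7.895 × 10^-23) = 4.476 g/cm³.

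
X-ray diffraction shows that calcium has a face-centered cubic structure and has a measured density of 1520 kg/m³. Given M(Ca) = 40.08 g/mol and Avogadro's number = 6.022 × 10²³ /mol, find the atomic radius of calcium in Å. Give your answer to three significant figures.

For an FCC cell (Z = 4), a³ = Z·M/(N_A·ρ) = 4 × 40.08 / (6.022 × 10²³ × 1.520) = 1.751 × 10^-22 cm³, so a = 5.595 × 10^-8 cm = 5.595 Å.
Atoms touch along the face diagonal, so √2·a = 4r, so r = 0.3536 × a = 1.98 Å.

1.98 Å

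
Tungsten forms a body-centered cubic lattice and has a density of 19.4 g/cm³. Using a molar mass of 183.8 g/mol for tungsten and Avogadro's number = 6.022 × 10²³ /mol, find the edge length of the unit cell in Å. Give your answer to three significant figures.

3.16 Å

With Z = 2 atoms per BCC cell, a³ = Z·M/(N_A·ρ) = 2 × 183.8 / (6.022 × 10²³ × 19.40 g/cm³) = 3.147 × 10^-23 cm³.
a = (3.147 × 10^-23)^(1/3) = 3.157 × 10^-8 cm = 3.16 Å.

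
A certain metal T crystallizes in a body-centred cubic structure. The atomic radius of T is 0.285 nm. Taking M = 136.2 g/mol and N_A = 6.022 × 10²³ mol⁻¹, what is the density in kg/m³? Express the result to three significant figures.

In a BCC lattice, atoms touch along the body diagonal, so √3·a = 4r, giving a = 0.6582 nm = 6.582 × 10^-8 cm.
With Z = 2, ρ = Z·M/(N_A·a³) = 2 × 136.2 / (6.022 × 10²³ × 2.851 × 10^-22) = 1.586 g/cm³ = 1590 kg/m³.

1590 kg/m³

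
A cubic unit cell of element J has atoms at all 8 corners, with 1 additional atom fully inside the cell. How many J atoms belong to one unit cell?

Corner atoms are shared by 8 cells (1/8 each), interior atoms are unshared.
Net atoms = 8 × 1/8 + 1 = 1 + 1 = 2.

2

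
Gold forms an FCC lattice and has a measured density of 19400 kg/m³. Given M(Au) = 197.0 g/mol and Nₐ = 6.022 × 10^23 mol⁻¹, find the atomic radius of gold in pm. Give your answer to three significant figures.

144 pm

For an FCC cell (Z = 4), a³ = Z·M/(N_A·ρ) = 4 × 197.0 / (6.022 × 10²³ × 19.40) = 6.745 × 10^-23 cm³, so a = 4.071 × 10^-8 cm = 407.1 pm.
Atoms touch along the face diagonal, so √2·a = 4r, so r = 0.3536 × a = 144 pm.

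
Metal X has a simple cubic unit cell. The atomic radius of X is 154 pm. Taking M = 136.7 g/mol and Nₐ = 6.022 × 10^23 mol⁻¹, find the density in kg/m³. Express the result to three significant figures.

In a simple cubic lattice, atoms touch along the cell edge, so a = 2r, giving a = 308.0 pm = 3.080 × 10^-8 cm.
With Z = 1, ρ = Z·M/(N_A·a³) = 1 × 136.7 / (6.022 × 10²³ × 2.922 × 10^-23) = 7.769 g/cm³ = 7770 kg/m³.

7770 kg/m³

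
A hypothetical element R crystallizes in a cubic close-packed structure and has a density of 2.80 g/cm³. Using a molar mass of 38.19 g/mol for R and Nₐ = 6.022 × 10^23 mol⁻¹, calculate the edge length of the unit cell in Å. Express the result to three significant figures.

4.49 Å

With Z = 4 atoms per FCC cell, a³ = Z·M/(N_A·ρ) = 4 × 38.19 / (6.022 × 10²³ × 2.800 g/cm³) = 9.060 × 10^-23 cm³.
a = (9.060 × 10^-23)^(1/3) = 4.491 × 10^-8 cm = 4.49 Å.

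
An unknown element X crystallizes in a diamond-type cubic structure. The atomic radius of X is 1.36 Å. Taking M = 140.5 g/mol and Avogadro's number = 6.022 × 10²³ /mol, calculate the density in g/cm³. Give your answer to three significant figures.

In a diamond cubic lattice, nearest neighbors lie along the body diagonal with √3·a = 8r, giving a = 6.282 Å = 6.282 × 10^-8 cm.
With Z = 8, ρ = Z·M/(N_A·a³) = 8 × 140.5 / (6.022 × 10²³ × 2.479 × 10^-22) = 7.530 g/cm³.

7.53 g/cm³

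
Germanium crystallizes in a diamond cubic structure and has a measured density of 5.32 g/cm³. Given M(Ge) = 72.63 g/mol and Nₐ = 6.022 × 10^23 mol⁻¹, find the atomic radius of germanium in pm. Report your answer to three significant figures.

For a diamond cubic cell (Z = 8), a³ = Z·M/(N_A·ρ) = 8 × 72.63 / (6.022 × 10²³ × 5.320) = 1.814 × 10^-22 cm³, so a = 5.660 × 10^-8 cm = 566.0 pm.
Nearest neighbors lie along the body diagonal with √3·a = 8r, so r = 0.2165 × a = 123 pm.

123 pm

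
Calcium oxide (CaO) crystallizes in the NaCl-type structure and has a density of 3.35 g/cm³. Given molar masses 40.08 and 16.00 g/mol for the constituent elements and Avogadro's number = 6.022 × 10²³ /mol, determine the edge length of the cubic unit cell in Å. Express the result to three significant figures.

M(CaO) = 56.08 g/mol; Z = 4 formula units per cell.
a³ = Z·M/(N_A·ρ) = 4 × 56.08 / (6.022 × 10²³ × 3.35) = 1.112 × 10^-22 cm³, so a = 4.809 × 10^-8 cm = 4.81 Å.

4.81 Å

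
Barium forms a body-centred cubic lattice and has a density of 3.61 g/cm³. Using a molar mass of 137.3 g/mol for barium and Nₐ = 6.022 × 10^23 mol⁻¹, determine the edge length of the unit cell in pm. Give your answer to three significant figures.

With Z = 2 atoms per BCC cell, a³ = Z·M/(N_A·ρ) = 2 × 137.3 / (6.022 × 10²³ × 3.610 g/cm³) = 1.263 × 10^-22 cm³.
a = (1.263 × 10^-22)^(1/3) = 5.017 × 10^-8 cm = 502 pm.

502 pm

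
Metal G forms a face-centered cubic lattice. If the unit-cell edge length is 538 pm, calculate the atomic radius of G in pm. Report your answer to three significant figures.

In an FCC lattice, atoms touch along the face diagonal, so √2·a = 4r.
r = √2·a/4 = 1.4142 × 538 / 4 = 190 pm.

190 pm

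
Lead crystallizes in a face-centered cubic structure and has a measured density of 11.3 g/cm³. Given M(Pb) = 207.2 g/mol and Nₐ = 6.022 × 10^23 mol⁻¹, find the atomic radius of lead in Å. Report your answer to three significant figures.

1.75 Å

For an FCC cell (Z = 4), a³ = Z·M/(N_A·ρ) = 4 × 207.2 / (6.022 × 10²³ × 11.30) = 1.218 × 10^-22 cm³, so a = 4.957 × 10^-8 cm = 4.957 Å.
Atoms touch along the face diagonal, so √2·a = 4r, so r = 0.3536 × a = 1.75 Å.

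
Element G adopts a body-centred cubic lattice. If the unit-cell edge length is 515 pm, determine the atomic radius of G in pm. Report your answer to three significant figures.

223 pm

In a BCC lattice, atoms touch along the body diagonal, so √3·a = 4r.
r = √3·a/4 = 1.7321 × 515 / 4 = 223 pm.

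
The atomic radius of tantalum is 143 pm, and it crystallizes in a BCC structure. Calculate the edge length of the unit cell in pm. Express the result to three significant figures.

330 pm

In a BCC lattice, atoms touch along the body diagonal, so √3·a = 4r.
a = 4r/√3 = 4 × 143 / 1.7321 = 330 pm.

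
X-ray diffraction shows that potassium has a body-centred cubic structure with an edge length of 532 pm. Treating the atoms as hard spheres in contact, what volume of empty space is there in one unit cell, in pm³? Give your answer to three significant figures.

In a BCC lattice atoms touch along the body diagonal, so √3·a = 4r, so r = 0.4330a = 230.4 pm.
V_cell = a³ = 1.506 × 10^8 pm³; V_atoms = 2 × (4/3)πr³ = 1.024 × 10^8 pm³.
Empty space = 1.506 × 10^8 − 1.024 × 10^8 = 4.82 × 10^7 pm³.

4.82 × 10^7 pm³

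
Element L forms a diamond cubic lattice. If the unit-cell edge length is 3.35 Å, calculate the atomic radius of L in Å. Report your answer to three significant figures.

0.725 Å

In a diamond cubic lattice, nearest neighbors lie along the body diagonal with √3·a = 8r.
r = √3·a/8 = 1.7321 × 3.35 / 8 = 0.725 Å.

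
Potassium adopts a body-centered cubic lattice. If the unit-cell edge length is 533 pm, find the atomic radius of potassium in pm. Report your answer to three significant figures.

In a BCC lattice, atoms touch along the body diagonal, so √3·a = 4r.
r = √3·a/4 = 1.7321 × 533 / 4 = 231 pm.

231 pm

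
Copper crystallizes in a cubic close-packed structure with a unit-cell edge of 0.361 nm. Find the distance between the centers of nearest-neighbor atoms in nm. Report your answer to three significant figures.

0.255 nm

In an FCC structure, atoms touch along the face diagonal, so √2·a = 4r; the nearest-neighbor distance equals 2r = 0.7071·a.
d = 0.7071 × 0.361 = 0.255 nm.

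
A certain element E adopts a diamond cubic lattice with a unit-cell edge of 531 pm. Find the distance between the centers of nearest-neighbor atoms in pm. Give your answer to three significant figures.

In a diamond cubic structure, nearest neighbors lie along the body diagonal with √3·a = 8r; the nearest-neighbor distance equals 2r = 0.4330·a.
d = 0.4330 × 531 = 230 pm.

230 pm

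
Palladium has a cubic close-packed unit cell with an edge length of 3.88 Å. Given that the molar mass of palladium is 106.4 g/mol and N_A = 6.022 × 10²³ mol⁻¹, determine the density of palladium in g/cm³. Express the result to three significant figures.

An FCC unit cell contains Z = 4 atoms.
Cell volume: a³ = (3.88 Å)³ = (3.880 × 10^-8 cm)³ = 5.841 × 10^-23 cm³.
ρ = Z·M/(N_A·a³) = 4 × 106.4 / (6.022 × 10²³ × 5.841 × 10^-23) = 12.10 g/cm³.

12.1 g/cm³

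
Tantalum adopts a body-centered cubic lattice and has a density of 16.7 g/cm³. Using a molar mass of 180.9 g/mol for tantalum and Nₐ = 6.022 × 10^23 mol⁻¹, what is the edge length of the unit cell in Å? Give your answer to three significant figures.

3.30 Å

With Z = 2 atoms per BCC cell, a³ = Z·M/(N_A·ρ) = 2 × 180.9 / (6.022 × 10²³ × 16.70 g/cm³) = 3.598 × 10^-23 cm³.
a = (3.598 × 10^-23)^(1/3) = 3.301 × 10^-8 cm = 3.30 Å.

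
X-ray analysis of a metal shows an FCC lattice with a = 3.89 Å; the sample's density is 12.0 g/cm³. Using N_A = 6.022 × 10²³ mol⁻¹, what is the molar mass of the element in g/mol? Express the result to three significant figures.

An FCC cell has Z = 4 atoms; a = 3.890 × 10^-8 cm.
M = ρ·N_A·a³/Z = 12.0 × 6.022 × 10²³ × 5.886 × 10^-23 / 4 = 106 g/mol.

106 g/mol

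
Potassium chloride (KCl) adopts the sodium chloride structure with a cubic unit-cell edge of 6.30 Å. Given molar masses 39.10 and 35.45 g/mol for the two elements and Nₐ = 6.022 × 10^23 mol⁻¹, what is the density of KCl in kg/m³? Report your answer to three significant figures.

1980 kg/m³

The sodium chloride structure contains Z = 4 formula units per cell; M(KCl) = 39.10 + 35.45 = 74.55 g/mol.
a³ = (6.300 × 10^-8 cm)³ = 2.500 × 10^-22 cm³.
ρ = 4 × 74.55 / (6.022 × 10²³ × 2.500 × 10^-22) = 1.980 g/cm³ = 1980 kg/m³.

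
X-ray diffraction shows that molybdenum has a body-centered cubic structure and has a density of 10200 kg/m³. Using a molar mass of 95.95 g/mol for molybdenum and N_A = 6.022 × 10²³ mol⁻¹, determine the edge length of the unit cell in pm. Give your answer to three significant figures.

With Z = 2 atoms per BCC cell, a³ = Z·M/(N_A·ρ) = 2 × 95.95 / (6.022 × 10²³ × 10.20 g/cm³) = 3.124 × 10^-23 cm³.
a = (3.124 × 10^-23)^(1/3) = 3.150 × 10^-8 cm = 315 pm.

315 pm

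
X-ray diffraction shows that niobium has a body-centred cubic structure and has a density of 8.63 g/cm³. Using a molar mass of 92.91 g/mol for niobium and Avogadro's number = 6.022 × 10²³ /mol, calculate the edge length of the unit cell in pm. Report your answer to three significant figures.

329 pm

With Z = 2 atoms per BCC cell, a³ = Z·M/(N_A·ρ) = 2 × 92.91 / (6.022 × 10²³ × 8.630 g/cm³) = 3.576 × 10^-23 cm³.
a = (3.576 × 10^-23)^(1/3) = 3.294 × 10^-8 cm = 329 pm.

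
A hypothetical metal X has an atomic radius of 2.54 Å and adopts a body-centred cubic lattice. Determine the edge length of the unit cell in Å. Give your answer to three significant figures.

5.87 Å

In a BCC lattice, atoms touch along the body diagonal, so √3·a = 4r.
a = 4r/√3 = 4 × 2.54 / 1.7321 = 5.87 Å.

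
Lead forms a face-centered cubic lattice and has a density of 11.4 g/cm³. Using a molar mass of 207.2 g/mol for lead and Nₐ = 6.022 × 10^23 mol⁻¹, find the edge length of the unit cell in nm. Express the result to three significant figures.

With Z = 4 atoms per FCC cell, a³ = Z·M/(N_A·ρ) = 4 × 207.2 / (6.022 × 10²³ × 11.40 g/cm³) = 1.207 × 10^-22 cm³.
a = (1.207 × 10^-22)^(1/3) = 4.942 × 10^-8 cm = 0.494 nm.

0.494 nm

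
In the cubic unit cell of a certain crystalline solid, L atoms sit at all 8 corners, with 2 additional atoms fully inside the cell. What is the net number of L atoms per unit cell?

Corner atoms are shared by 8 cells (1/8 each), interior atoms are unshared.
Net atoms = 8 × 1/8 + 2 = 1 + 2 = 3.

3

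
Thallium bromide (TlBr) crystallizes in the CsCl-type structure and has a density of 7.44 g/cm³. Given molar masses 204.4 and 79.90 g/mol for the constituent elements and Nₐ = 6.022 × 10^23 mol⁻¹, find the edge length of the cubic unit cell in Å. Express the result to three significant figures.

3.99 Å

M(TlBr) = 284.3 g/mol; Z = 1 formula unit per cell.
a³ = Z·M/(N_A·ρ) = 1 × 284.3 / (6.022 × 10²³ × 7.44) = 6.345 × 10^-23 cm³, so a = 3.989 × 10^-8 cm = 3.99 Å.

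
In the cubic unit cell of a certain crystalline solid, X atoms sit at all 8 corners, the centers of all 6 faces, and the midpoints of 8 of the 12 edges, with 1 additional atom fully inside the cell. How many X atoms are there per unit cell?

7

Corner atoms are shared by 8 cells (1/8 each), face atoms by 2 (1/2 each), edge atoms by 4 (1/4 each), interior atoms are unshared.
Net atoms = 8 × 1/8 + 6 × 1/2 + 8 × 1/4 + 1 = 1 + 3 + 2 + 1 = 7.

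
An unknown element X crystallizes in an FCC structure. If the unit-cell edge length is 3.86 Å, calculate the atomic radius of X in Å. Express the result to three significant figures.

1.36 Å

In an FCC lattice, atoms touch along the face diagonal, so √2·a = 4r.
r = √2·a/4 = 1.4142 × 3.86 / 4 = 1.36 Å.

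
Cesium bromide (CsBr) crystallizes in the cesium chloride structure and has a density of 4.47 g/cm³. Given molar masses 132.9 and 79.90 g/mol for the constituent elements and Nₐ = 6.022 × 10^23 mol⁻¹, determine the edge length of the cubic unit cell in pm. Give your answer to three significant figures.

429 pm

M(CsBr) = 212.8 g/mol; Z = 1 formula unit per cell.
a³ = Z·M/(N_A·ρ) = 1 × 212.8 / (6.022 × 10²³ × 4.47) = 7.905 × 10^-23 cm³, so a = 4.292 × 10^-8 cm = 429 pm.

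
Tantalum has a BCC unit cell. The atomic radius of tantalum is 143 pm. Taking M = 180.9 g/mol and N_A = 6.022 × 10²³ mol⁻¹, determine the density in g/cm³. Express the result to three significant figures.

In a BCC lattice, atoms touch along the body diagonal, so √3·a = 4r, giving a = 330.2 pm = 3.302 × 10^-8 cm.
With Z = 2, ρ = Z·M/(N_A·a³) = 2 × 180.9 / (6.022 × 10²³ × 3.602 × 10^-23) = 16.68 g/cm³.

16.7 g/cm³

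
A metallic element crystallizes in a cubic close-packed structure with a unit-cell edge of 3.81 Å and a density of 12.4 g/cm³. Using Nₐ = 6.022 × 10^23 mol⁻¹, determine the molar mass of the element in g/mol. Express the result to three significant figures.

103 g/mol

An FCC cell has Z = 4 atoms; a = 3.810 × 10^-8 cm.
M = ρ·N_A·a³/Z = 12.4 × 6.022 × 10²³ × 5.531 × 10^-23 / 4 = 103 g/mol.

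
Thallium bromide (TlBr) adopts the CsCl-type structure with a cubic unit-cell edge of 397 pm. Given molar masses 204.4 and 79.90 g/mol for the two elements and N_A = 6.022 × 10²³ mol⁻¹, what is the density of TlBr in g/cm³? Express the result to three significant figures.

The CsCl-type structure contains Z = 1 formula unit per cell; M(TlBr) = 204.4 + 79.90 = 284.3 g/mol.
a³ = (3.970 × 10^-8 cm)³ = 6.257 × 10^-23 cm³.
ρ = 1 × 284.3 / (6.022 × 10²³ × 6.257 × 10^-23) = 7.545 g/cm³.

7.55 g/cm³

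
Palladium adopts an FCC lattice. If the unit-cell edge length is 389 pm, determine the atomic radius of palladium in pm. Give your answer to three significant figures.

138 pm

In an FCC lattice, atoms touch along the face diagonal, so √2·a = 4r.
r = √2·a/4 = 1.4142 × 389 / 4 = 138 pm.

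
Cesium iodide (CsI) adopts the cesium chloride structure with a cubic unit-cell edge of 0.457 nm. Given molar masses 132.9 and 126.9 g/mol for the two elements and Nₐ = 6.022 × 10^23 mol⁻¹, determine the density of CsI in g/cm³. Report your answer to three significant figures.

The cesium chloride structure contains Z = 1 formula unit per cell; M(CsI) = 132.9 + 126.9 = 259.8 g/mol.
a³ = (4.570 × 10^-8 cm)³ = 9.544 × 10^-23 cm³.
ρ = 1 × 259.8 / (6.022 × 10²³ × 9.544 × 10^-23) = 4.520 g/cm³.

4.52 g/cm³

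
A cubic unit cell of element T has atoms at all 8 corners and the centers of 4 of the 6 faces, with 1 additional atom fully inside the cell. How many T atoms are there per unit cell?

Corner atoms are shared by 8 cells (1/8 each), face atoms by 2 (1/2 each), interior atoms are unshared.
Net atoms = 8 × 1/8 + 4 × 1/2 + 1 = 1 + 2 + 1 = 4.

4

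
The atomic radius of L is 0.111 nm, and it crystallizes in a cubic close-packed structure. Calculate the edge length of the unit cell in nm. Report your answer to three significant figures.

0.314 nm

In an FCC lattice, atoms touch along the face diagonal, so √2·a = 4r.
a = 4r/√2 = 4 × 0.111 / 1.4142 = 0.314 nm.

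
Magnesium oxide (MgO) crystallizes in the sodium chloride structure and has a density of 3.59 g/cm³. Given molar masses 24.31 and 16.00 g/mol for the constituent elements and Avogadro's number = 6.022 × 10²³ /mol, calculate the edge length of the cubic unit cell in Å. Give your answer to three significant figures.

M(MgO) = 40.31 g/mol; Z = 4 formula units per cell.
a³ = Z·M/(N_A·ρ) = 4 × 40.31 / (6.022 × 10²³ × 3.59) = 7.458 × 10^-23 cm³, so a = 4.209 × 10^-8 cm = 4.21 Å.

4.21 Å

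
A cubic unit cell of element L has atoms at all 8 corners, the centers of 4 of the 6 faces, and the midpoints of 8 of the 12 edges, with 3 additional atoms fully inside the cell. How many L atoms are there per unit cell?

8

Corner atoms are shared by 8 cells (1/8 each), face atoms by 2 (1/2 each), edge atoms by 4 (1/4 each), interior atoms are unshared.
Net atoms = 8 × 1/8 + 4 × 1/2 + 8 × 1/4 + 3 = 1 + 2 + 2 + 3 = 8.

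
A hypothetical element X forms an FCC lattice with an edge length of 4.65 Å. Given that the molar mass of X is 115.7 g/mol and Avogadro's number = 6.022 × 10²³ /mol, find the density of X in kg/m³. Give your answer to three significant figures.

7640 kg/m³

An FCC unit cell contains Z = 4 atoms.
Cell volume: a³ = (4.65 Å)³ = (4.650 × 10^-8 cm)³ = 1.005 × 10^-22 cm³.
ρ = Z·M/(N_A·a³) = 4 × 115.7 / (6.022 × 10²³ × 1.005 × 10^-22) = 7.644 g/cm³ = 7640 kg/m³.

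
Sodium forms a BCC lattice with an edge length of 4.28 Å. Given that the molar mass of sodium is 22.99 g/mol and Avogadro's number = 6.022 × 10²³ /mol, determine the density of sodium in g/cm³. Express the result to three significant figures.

0.974 g/cm³

A BCC unit cell contains Z = 2 atoms.
Cell volume: a³ = (4.28 Å)³ = (4.280 × 10^-8 cm)³ = 7.840 × 10^-23 cm³.
ρ = Z·M/(N_A·a³) = 2 × 22.99 / (6.022 × 10²³ × 7.840 × 10^-23) = 0.9739 g/cm³.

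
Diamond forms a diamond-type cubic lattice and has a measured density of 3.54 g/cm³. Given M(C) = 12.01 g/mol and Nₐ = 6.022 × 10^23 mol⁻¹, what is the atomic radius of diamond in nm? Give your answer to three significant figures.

For a diamond cubic cell (Z = 8), a³ = Z·M/(N_A·ρ) = 8 × 12.01 / (6.022 × 10²³ × 3.540) = 4.507 × 10^-23 cm³, so a = 3.559 × 10^-8 cm = 0.3559 nm.
Nearest neighbors lie along the body diagonal with √3·a = 8r, so r = 0.2165 × a = 0.0770 nm.

0.0770 nm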